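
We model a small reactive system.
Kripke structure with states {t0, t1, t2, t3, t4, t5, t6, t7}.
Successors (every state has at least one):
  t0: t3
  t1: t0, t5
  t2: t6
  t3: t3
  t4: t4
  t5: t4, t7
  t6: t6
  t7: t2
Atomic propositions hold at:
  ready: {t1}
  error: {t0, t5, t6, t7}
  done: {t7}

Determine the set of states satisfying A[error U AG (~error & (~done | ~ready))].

{t0, t3, t4}

Sat(~error) = {t1, t2, t3, t4}
Sat(~done) = {t0, t1, t2, t3, t4, t5, t6}
Sat(~ready) = {t0, t2, t3, t4, t5, t6, t7}
Sat(~done | ~ready) = {t0, t1, t2, t3, t4, t5, t6, t7}
Sat(~error & (~done | ~ready)) = {t1, t2, t3, t4}
AG (~error & (~done | ~ready)): greatest fixpoint, start Z0 = {t1, t2, t3, t4}, keep only states in Sat with every successor in Z. Z1 = {t3, t4}; fixed.
Sat(AG (~error & (~done | ~ready))) = {t3, t4}
A[error U AG (~error & (~done | ~ready))]: least fixpoint, start Z0 = Sat(AG (~error & (~done | ~ready))) = {t3, t4}, add states in Sat(error) with every successor in Z. Z1 = {t0, t3, t4}; fixed.
Sat(A[error U AG (~error & (~done | ~ready))]) = {t0, t3, t4}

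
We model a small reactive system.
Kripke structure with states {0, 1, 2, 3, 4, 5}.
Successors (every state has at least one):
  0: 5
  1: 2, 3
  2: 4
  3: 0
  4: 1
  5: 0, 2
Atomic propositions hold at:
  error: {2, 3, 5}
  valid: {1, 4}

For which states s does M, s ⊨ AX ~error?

Sat(~error) = {0, 1, 4}
Sat(AX ~error) = {s : every successor in {0, 1, 4}} = {2, 3, 4}

{2, 3, 4}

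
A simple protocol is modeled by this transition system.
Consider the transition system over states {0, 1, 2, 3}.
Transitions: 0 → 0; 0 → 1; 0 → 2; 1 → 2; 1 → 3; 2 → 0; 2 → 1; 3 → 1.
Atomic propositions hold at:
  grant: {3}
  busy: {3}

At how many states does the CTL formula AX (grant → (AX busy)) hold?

3

Sat(AX busy) = {s : every successor in {3}} = ∅
Sat(grant → (AX busy)) = {0, 1, 2}
Sat(AX (grant → (AX busy))) = {s : every successor in {0, 1, 2}} = {0, 2, 3}
|Sat(AX (grant → (AX busy)))| = |{0, 2, 3}| = 3.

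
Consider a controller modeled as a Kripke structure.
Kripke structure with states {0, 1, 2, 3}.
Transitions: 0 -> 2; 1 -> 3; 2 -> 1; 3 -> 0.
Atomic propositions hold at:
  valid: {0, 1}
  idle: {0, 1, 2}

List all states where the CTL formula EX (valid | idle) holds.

Sat(valid | idle) = {0, 1, 2}
Sat(EX (valid | idle)) = {s : some successor in {0, 1, 2}} = {0, 2, 3}

{0, 2, 3}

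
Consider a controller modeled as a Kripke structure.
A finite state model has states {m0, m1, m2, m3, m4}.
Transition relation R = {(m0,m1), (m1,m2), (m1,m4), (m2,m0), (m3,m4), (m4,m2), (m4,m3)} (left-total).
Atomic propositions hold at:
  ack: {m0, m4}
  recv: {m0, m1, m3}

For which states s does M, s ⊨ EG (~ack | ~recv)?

Sat(~ack) = {m1, m2, m3}
Sat(~recv) = {m2, m4}
Sat(~ack | ~recv) = {m1, m2, m3, m4}
EG (~ack | ~recv): greatest fixpoint, start Z0 = {m1, m2, m3, m4}, keep only states in Sat with some successor in Z. Z1 = {m1, m3, m4}; fixed.
Sat(EG (~ack | ~recv)) = {m1, m3, m4}

{m1, m3, m4}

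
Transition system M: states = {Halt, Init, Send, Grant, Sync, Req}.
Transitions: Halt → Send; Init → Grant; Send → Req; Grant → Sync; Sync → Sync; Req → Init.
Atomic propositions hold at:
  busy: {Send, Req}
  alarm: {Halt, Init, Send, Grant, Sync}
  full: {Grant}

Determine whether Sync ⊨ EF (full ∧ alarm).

No

Sat(full ∧ alarm) = {Grant}
EF (full ∧ alarm): least fixpoint, start Z0 = {Grant}, add states with some successor in Z. Z1 = {Init, Grant}; Z2 = {Init, Grant, Req}; Z3 = {Init, Send, Grant, Req}; Z4 = {Halt, Init, Send, Grant, Req}; fixed.
Sat(EF (full ∧ alarm)) = {Halt, Init, Send, Grant, Req}
Sync ∉ Sat(EF (full ∧ alarm)) = {Halt, Init, Send, Grant, Req}, so the formula does not hold at Sync.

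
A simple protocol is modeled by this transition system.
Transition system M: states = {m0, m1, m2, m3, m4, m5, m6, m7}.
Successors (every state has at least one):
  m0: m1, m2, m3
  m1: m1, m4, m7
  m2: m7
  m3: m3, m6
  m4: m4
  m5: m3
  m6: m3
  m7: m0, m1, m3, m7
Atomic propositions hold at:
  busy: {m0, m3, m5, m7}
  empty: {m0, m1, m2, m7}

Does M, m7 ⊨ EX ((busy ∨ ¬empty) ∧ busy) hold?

Yes

Sat(¬empty) = {m3, m4, m5, m6}
Sat(busy ∨ ¬empty) = {m0, m3, m4, m5, m6, m7}
Sat((busy ∨ ¬empty) ∧ busy) = {m0, m3, m5, m7}
Sat(EX ((busy ∨ ¬empty) ∧ busy)) = {s : some successor in {m0, m3, m5, m7}} = {m0, m1, m2, m3, m5, m6, m7}
m7 ∈ Sat(EX ((busy ∨ ¬empty) ∧ busy)) = {m0, m1, m2, m3, m5, m6, m7}, so the formula holds at m7.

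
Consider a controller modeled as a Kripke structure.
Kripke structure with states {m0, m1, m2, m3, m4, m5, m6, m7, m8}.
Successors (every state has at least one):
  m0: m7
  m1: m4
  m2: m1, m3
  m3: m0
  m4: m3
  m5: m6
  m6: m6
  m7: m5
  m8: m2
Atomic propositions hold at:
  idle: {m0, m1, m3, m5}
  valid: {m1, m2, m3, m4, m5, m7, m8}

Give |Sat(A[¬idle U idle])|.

Sat(¬idle) = {m2, m4, m6, m7, m8}
A[¬idle U idle]: least fixpoint, start Z0 = Sat(idle) = {m0, m1, m3, m5}, add states in Sat(¬idle) with every successor in Z. Z1 = {m0, m1, m2, m3, m4, m5, m7}; Z2 = {m0, m1, m2, m3, m4, m5, m7, m8}; fixed.
Sat(A[¬idle U idle]) = {m0, m1, m2, m3, m4, m5, m7, m8}
|Sat(A[¬idle U idle])| = |{m0, m1, m2, m3, m4, m5, m7, m8}| = 8.

8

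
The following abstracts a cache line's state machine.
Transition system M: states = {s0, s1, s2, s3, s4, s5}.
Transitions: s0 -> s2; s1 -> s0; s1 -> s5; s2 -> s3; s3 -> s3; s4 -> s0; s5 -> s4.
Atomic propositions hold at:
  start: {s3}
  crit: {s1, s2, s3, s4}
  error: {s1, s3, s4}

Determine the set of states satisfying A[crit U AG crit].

{s2, s3}

AG crit: greatest fixpoint, start Z0 = {s1, s2, s3, s4}, keep only states in Sat with every successor in Z. Z1 = {s2, s3}; fixed.
Sat(AG crit) = {s2, s3}
A[crit U AG crit]: least fixpoint, start Z0 = Sat(AG crit) = {s2, s3}, add states in Sat(crit) with every successor in Z. Already a fixed point.
Sat(A[crit U AG crit]) = {s2, s3}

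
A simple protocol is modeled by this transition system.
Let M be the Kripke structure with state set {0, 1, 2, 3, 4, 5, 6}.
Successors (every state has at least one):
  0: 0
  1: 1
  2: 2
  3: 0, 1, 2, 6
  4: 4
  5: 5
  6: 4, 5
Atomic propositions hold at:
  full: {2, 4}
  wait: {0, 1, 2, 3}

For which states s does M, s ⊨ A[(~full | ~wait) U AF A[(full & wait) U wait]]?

{0, 1, 2, 3}

Sat(~full) = {0, 1, 3, 5, 6}
Sat(~wait) = {4, 5, 6}
Sat(~full | ~wait) = {0, 1, 3, 4, 5, 6}
Sat(full & wait) = {2}
A[(full & wait) U wait]: least fixpoint, start Z0 = Sat(wait) = {0, 1, 2, 3}, add states in Sat(full & wait) with every successor in Z. Already a fixed point.
Sat(A[(full & wait) U wait]) = {0, 1, 2, 3}
AF A[(full & wait) U wait]: least fixpoint, start Z0 = {0, 1, 2, 3}, add states with every successor in Z. Already a fixed point.
Sat(AF A[(full & wait) U wait]) = {0, 1, 2, 3}
A[(~full | ~wait) U AF A[(full & wait) U wait]]: least fixpoint, start Z0 = Sat(AF A[(full & wait) U wait]) = {0, 1, 2, 3}, add states in Sat(~full | ~wait) with every successor in Z. Already a fixed point.
Sat(A[(~full | ~wait) U AF A[(full & wait) U wait]]) = {0, 1, 2, 3}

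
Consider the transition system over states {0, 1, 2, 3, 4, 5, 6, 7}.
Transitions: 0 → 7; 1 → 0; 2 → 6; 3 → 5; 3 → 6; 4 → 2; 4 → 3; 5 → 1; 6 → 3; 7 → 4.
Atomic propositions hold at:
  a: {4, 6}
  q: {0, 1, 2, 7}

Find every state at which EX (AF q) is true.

{0, 1, 3, 4, 5}

AF q: least fixpoint, start Z0 = {0, 1, 2, 7}, add states with every successor in Z. Z1 = {0, 1, 2, 5, 7}; fixed.
Sat(AF q) = {0, 1, 2, 5, 7}
Sat(EX (AF q)) = {s : some successor in {0, 1, 2, 5, 7}} = {0, 1, 3, 4, 5}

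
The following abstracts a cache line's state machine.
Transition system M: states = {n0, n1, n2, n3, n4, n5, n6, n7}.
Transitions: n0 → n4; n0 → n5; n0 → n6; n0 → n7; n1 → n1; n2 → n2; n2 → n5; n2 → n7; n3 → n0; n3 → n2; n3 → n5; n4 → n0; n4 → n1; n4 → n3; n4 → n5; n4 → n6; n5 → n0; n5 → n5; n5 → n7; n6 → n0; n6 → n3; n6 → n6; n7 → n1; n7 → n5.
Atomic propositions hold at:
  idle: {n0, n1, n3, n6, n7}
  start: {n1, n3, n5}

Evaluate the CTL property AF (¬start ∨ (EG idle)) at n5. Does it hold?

No

Sat(¬start) = {n0, n2, n4, n6, n7}
EG idle: greatest fixpoint, start Z0 = {n0, n1, n3, n6, n7}, keep only states in Sat with some successor in Z. Already a fixed point.
Sat(EG idle) = {n0, n1, n3, n6, n7}
Sat(¬start ∨ (EG idle)) = {n0, n1, n2, n3, n4, n6, n7}
AF (¬start ∨ (EG idle)): least fixpoint, start Z0 = {n0, n1, n2, n3, n4, n6, n7}, add states with every successor in Z. Already a fixed point.
Sat(AF (¬start ∨ (EG idle))) = {n0, n1, n2, n3, n4, n6, n7}
n5 ∉ Sat(AF (¬start ∨ (EG idle))) = {n0, n1, n2, n3, n4, n6, n7}, so the formula does not hold at n5.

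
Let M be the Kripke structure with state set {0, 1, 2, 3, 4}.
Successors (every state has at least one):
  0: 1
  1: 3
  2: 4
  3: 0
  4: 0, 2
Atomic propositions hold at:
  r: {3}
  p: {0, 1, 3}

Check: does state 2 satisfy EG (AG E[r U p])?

No

E[r U p]: least fixpoint, start Z0 = Sat(p) = {0, 1, 3}, add states in Sat(r) with some successor in Z. Already a fixed point.
Sat(E[r U p]) = {0, 1, 3}
AG E[r U p]: greatest fixpoint, start Z0 = {0, 1, 3}, keep only states in Sat with every successor in Z. Already a fixed point.
Sat(AG E[r U p]) = {0, 1, 3}
EG (AG E[r U p]): greatest fixpoint, start Z0 = {0, 1, 3}, keep only states in Sat with some successor in Z. Already a fixed point.
Sat(EG (AG E[r U p])) = {0, 1, 3}
2 ∉ Sat(EG (AG E[r U p])) = {0, 1, 3}, so the formula does not hold at 2.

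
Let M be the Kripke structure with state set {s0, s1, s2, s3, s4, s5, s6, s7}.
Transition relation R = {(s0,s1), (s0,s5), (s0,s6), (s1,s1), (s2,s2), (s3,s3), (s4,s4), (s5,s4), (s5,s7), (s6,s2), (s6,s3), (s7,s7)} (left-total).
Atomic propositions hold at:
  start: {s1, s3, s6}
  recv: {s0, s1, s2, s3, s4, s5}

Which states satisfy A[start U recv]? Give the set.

{s0, s1, s2, s3, s4, s5, s6}

A[start U recv]: least fixpoint, start Z0 = Sat(recv) = {s0, s1, s2, s3, s4, s5}, add states in Sat(start) with every successor in Z. Z1 = {s0, s1, s2, s3, s4, s5, s6}; fixed.
Sat(A[start U recv]) = {s0, s1, s2, s3, s4, s5, s6}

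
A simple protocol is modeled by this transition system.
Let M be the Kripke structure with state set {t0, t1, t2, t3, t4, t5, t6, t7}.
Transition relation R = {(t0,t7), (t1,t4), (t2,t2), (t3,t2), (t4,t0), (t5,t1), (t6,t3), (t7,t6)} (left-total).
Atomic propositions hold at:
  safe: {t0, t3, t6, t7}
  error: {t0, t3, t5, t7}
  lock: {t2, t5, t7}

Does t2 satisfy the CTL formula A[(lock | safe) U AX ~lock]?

No

Sat(lock | safe) = {t0, t2, t3, t5, t6, t7}
Sat(~lock) = {t0, t1, t3, t4, t6}
Sat(AX ~lock) = {s : every successor in {t0, t1, t3, t4, t6}} = {t1, t4, t5, t6, t7}
A[(lock | safe) U AX ~lock]: least fixpoint, start Z0 = Sat(AX ~lock) = {t1, t4, t5, t6, t7}, add states in Sat(lock | safe) with every successor in Z. Z1 = {t0, t1, t4, t5, t6, t7}; fixed.
Sat(A[(lock | safe) U AX ~lock]) = {t0, t1, t4, t5, t6, t7}
t2 ∉ Sat(A[(lock | safe) U AX ~lock]) = {t0, t1, t4, t5, t6, t7}, so the formula does not hold at t2.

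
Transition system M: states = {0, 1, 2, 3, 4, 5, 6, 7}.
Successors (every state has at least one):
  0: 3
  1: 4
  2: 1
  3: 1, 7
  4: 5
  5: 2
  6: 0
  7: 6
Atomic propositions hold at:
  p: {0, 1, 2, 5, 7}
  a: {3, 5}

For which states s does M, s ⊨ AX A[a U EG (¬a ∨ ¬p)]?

Sat(¬a) = {0, 1, 2, 4, 6, 7}
Sat(¬p) = {3, 4, 6}
Sat(¬a ∨ ¬p) = {0, 1, 2, 3, 4, 6, 7}
EG (¬a ∨ ¬p): greatest fixpoint, start Z0 = {0, 1, 2, 3, 4, 6, 7}, keep only states in Sat with some successor in Z. Z1 = {0, 1, 2, 3, 6, 7}; Z2 = {0, 2, 3, 6, 7}; Z3 = {0, 3, 6, 7}; fixed.
Sat(EG (¬a ∨ ¬p)) = {0, 3, 6, 7}
A[a U EG (¬a ∨ ¬p)]: least fixpoint, start Z0 = Sat(EG (¬a ∨ ¬p)) = {0, 3, 6, 7}, add states in Sat(a) with every successor in Z. Already a fixed point.
Sat(A[a U EG (¬a ∨ ¬p)]) = {0, 3, 6, 7}
Sat(AX A[a U EG (¬a ∨ ¬p)]) = {s : every successor in {0, 3, 6, 7}} = {0, 6, 7}

{0, 6, 7}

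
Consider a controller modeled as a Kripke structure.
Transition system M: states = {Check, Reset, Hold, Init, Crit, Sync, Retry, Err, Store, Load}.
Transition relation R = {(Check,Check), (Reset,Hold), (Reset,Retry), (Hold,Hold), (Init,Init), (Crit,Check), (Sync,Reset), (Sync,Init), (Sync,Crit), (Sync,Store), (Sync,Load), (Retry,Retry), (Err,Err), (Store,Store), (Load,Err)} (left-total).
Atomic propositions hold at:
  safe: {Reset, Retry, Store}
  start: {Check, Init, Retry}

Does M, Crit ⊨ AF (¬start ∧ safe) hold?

No

Sat(¬start) = {Reset, Hold, Crit, Sync, Err, Store, Load}
Sat(¬start ∧ safe) = {Reset, Store}
AF (¬start ∧ safe): least fixpoint, start Z0 = {Reset, Store}, add states with every successor in Z. Already a fixed point.
Sat(AF (¬start ∧ safe)) = {Reset, Store}
Crit ∉ Sat(AF (¬start ∧ safe)) = {Reset, Store}, so the formula does not hold at Crit.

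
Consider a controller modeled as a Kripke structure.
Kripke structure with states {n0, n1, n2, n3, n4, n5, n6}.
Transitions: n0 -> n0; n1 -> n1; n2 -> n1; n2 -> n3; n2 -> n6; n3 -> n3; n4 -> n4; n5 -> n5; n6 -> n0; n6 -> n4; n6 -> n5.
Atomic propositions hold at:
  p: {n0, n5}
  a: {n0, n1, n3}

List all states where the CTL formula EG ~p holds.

{n1, n2, n3, n4, n6}

Sat(~p) = {n1, n2, n3, n4, n6}
EG ~p: greatest fixpoint, start Z0 = {n1, n2, n3, n4, n6}, keep only states in Sat with some successor in Z. Already a fixed point.
Sat(EG ~p) = {n1, n2, n3, n4, n6}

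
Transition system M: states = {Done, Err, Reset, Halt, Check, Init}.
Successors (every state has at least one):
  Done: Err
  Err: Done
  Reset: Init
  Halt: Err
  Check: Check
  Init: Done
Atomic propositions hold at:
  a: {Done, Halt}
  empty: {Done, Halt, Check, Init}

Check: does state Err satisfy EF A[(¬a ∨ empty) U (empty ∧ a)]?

Yes

Sat(¬a) = {Err, Reset, Check, Init}
Sat(¬a ∨ empty) = {Done, Err, Reset, Halt, Check, Init}
Sat(empty ∧ a) = {Done, Halt}
A[(¬a ∨ empty) U (empty ∧ a)]: least fixpoint, start Z0 = Sat((empty ∧ a)) = {Done, Halt}, add states in Sat(¬a ∨ empty) with every successor in Z. Z1 = {Done, Err, Halt, Init}; Z2 = {Done, Err, Reset, Halt, Init}; fixed.
Sat(A[(¬a ∨ empty) U (empty ∧ a)]) = {Done, Err, Reset, Halt, Init}
EF A[(¬a ∨ empty) U (empty ∧ a)]: least fixpoint, start Z0 = {Done, Err, Reset, Halt, Init}, add states with some successor in Z. Already a fixed point.
Sat(EF A[(¬a ∨ empty) U (empty ∧ a)]) = {Done, Err, Reset, Halt, Init}
Err ∈ Sat(EF A[(¬a ∨ empty) U (empty ∧ a)]) = {Done, Err, Reset, Halt, Init}, so the formula holds at Err.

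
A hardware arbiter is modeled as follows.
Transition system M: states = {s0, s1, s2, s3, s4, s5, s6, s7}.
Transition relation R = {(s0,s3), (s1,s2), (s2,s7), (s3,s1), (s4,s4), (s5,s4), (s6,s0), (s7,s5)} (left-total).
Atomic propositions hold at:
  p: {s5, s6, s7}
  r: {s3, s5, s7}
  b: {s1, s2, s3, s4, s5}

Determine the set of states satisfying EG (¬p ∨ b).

Sat(¬p) = {s0, s1, s2, s3, s4}
Sat(¬p ∨ b) = {s0, s1, s2, s3, s4, s5}
EG (¬p ∨ b): greatest fixpoint, start Z0 = {s0, s1, s2, s3, s4, s5}, keep only states in Sat with some successor in Z. Z1 = {s0, s1, s3, s4, s5}; Z2 = {s0, s3, s4, s5}; Z3 = {s0, s4, s5}; Z4 = {s4, s5}; fixed.
Sat(EG (¬p ∨ b)) = {s4, s5}

{s4, s5}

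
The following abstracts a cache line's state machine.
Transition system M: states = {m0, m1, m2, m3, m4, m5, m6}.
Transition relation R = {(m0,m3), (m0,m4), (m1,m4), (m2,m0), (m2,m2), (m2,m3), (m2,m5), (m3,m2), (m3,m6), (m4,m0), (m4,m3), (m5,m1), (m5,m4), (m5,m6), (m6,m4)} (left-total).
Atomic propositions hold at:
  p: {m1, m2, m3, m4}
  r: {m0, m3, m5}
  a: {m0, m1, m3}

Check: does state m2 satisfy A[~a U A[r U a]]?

Sat(~a) = {m2, m4, m5, m6}
A[r U a]: least fixpoint, start Z0 = Sat(a) = {m0, m1, m3}, add states in Sat(r) with every successor in Z. Already a fixed point.
Sat(A[r U a]) = {m0, m1, m3}
A[~a U A[r U a]]: least fixpoint, start Z0 = Sat(A[r U a]) = {m0, m1, m3}, add states in Sat(~a) with every successor in Z. Z1 = {m0, m1, m3, m4}; Z2 = {m0, m1, m3, m4, m6}; Z3 = {m0, m1, m3, m4, m5, m6}; fixed.
Sat(A[~a U A[r U a]]) = {m0, m1, m3, m4, m5, m6}
m2 ∉ Sat(A[~a U A[r U a]]) = {m0, m1, m3, m4, m5, m6}, so the formula does not hold at m2.

No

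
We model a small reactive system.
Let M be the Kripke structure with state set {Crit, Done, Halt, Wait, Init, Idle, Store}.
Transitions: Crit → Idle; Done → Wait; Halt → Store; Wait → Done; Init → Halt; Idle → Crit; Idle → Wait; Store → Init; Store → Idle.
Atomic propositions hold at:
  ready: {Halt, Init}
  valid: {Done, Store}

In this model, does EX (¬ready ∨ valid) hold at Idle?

Yes

Sat(¬ready) = {Crit, Done, Wait, Idle, Store}
Sat(¬ready ∨ valid) = {Crit, Done, Wait, Idle, Store}
Sat(EX (¬ready ∨ valid)) = {s : some successor in {Crit, Done, Wait, Idle, Store}} = {Crit, Done, Halt, Wait, Idle, Store}
Idle ∈ Sat(EX (¬ready ∨ valid)) = {Crit, Done, Halt, Wait, Idle, Store}, so the formula holds at Idle.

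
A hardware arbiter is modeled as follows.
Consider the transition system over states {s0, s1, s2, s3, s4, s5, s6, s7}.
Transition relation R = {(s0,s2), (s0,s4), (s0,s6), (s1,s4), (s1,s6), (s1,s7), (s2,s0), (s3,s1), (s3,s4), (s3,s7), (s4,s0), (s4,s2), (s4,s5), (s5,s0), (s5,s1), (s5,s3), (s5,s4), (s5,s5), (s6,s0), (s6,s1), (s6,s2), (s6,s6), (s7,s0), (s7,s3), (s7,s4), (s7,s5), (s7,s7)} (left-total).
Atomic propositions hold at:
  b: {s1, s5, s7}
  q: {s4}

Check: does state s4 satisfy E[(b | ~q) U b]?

No

Sat(~q) = {s0, s1, s2, s3, s5, s6, s7}
Sat(b | ~q) = {s0, s1, s2, s3, s5, s6, s7}
E[(b | ~q) U b]: least fixpoint, start Z0 = Sat(b) = {s1, s5, s7}, add states in Sat(b | ~q) with some successor in Z. Z1 = {s1, s3, s5, s6, s7}; Z2 = {s0, s1, s3, s5, s6, s7}; Z3 = {s0, s1, s2, s3, s5, s6, s7}; fixed.
Sat(E[(b | ~q) U b]) = {s0, s1, s2, s3, s5, s6, s7}
s4 ∉ Sat(E[(b | ~q) U b]) = {s0, s1, s2, s3, s5, s6, s7}, so the formula does not hold at s4.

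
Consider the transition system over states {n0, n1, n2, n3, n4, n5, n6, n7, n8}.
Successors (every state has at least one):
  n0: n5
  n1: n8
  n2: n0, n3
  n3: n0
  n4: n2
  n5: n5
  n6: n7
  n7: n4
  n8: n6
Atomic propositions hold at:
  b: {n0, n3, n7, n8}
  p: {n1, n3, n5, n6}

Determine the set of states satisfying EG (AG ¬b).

{n5}

Sat(¬b) = {n1, n2, n4, n5, n6}
AG ¬b: greatest fixpoint, start Z0 = {n1, n2, n4, n5, n6}, keep only states in Sat with every successor in Z. Z1 = {n4, n5}; Z2 = {n5}; fixed.
Sat(AG ¬b) = {n5}
EG (AG ¬b): greatest fixpoint, start Z0 = {n5}, keep only states in Sat with some successor in Z. Already a fixed point.
Sat(EG (AG ¬b)) = {n5}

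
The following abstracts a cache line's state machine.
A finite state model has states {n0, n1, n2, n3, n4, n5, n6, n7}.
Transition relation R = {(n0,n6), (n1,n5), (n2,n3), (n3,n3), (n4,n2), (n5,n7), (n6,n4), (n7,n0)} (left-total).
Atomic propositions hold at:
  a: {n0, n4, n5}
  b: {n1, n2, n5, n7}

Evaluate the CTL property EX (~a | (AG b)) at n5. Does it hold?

Yes

Sat(~a) = {n1, n2, n3, n6, n7}
AG b: greatest fixpoint, start Z0 = {n1, n2, n5, n7}, keep only states in Sat with every successor in Z. Z1 = {n1, n5}; Z2 = {n1}; Z3 = ∅; fixed.
Sat(AG b) = ∅
Sat(~a | (AG b)) = {n1, n2, n3, n6, n7}
Sat(EX (~a | (AG b))) = {s : some successor in {n1, n2, n3, n6, n7}} = {n0, n2, n3, n4, n5}
n5 ∈ Sat(EX (~a | (AG b))) = {n0, n2, n3, n4, n5}, so the formula holds at n5.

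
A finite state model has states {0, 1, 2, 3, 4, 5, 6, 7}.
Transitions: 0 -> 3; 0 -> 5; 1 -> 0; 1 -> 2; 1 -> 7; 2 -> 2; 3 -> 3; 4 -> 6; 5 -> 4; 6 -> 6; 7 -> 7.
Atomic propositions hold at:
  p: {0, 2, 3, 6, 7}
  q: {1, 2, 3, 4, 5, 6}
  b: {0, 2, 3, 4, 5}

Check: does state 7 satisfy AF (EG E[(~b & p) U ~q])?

Sat(~b) = {1, 6, 7}
Sat(~b & p) = {6, 7}
Sat(~q) = {0, 7}
E[(~b & p) U ~q]: least fixpoint, start Z0 = Sat(~q) = {0, 7}, add states in Sat(~b & p) with some successor in Z. Already a fixed point.
Sat(E[(~b & p) U ~q]) = {0, 7}
EG E[(~b & p) U ~q]: greatest fixpoint, start Z0 = {0, 7}, keep only states in Sat with some successor in Z. Z1 = {7}; fixed.
Sat(EG E[(~b & p) U ~q]) = {7}
AF (EG E[(~b & p) U ~q]): least fixpoint, start Z0 = {7}, add states with every successor in Z. Already a fixed point.
Sat(AF (EG E[(~b & p) U ~q])) = {7}
7 ∈ Sat(AF (EG E[(~b & p) U ~q])) = {7}, so the formula holds at 7.

Yes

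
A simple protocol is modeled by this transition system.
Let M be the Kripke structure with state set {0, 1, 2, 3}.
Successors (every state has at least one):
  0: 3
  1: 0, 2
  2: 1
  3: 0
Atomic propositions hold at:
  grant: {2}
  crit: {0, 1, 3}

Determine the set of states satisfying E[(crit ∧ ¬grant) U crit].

Sat(¬grant) = {0, 1, 3}
Sat(crit ∧ ¬grant) = {0, 1, 3}
E[(crit ∧ ¬grant) U crit]: least fixpoint, start Z0 = Sat(crit) = {0, 1, 3}, add states in Sat(crit ∧ ¬grant) with some successor in Z. Already a fixed point.
Sat(E[(crit ∧ ¬grant) U crit]) = {0, 1, 3}

{0, 1, 3}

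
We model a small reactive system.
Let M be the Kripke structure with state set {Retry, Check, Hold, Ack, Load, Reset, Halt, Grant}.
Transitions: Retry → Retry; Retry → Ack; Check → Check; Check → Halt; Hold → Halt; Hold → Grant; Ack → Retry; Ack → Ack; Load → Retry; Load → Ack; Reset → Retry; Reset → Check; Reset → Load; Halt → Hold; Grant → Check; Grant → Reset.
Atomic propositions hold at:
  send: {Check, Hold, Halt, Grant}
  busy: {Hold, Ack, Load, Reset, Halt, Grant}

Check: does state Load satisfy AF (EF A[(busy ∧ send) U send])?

No

Sat(busy ∧ send) = {Hold, Halt, Grant}
A[(busy ∧ send) U send]: least fixpoint, start Z0 = Sat(send) = {Check, Hold, Halt, Grant}, add states in Sat(busy ∧ send) with every successor in Z. Already a fixed point.
Sat(A[(busy ∧ send) U send]) = {Check, Hold, Halt, Grant}
EF A[(busy ∧ send) U send]: least fixpoint, start Z0 = {Check, Hold, Halt, Grant}, add states with some successor in Z. Z1 = {Check, Hold, Reset, Halt, Grant}; fixed.
Sat(EF A[(busy ∧ send) U send]) = {Check, Hold, Reset, Halt, Grant}
AF (EF A[(busy ∧ send) U send]): least fixpoint, start Z0 = {Check, Hold, Reset, Halt, Grant}, add states with every successor in Z. Already a fixed point.
Sat(AF (EF A[(busy ∧ send) U send])) = {Check, Hold, Reset, Halt, Grant}
Load ∉ Sat(AF (EF A[(busy ∧ send) U send])) = {Check, Hold, Reset, Halt, Grant}, so the formula does not hold at Load.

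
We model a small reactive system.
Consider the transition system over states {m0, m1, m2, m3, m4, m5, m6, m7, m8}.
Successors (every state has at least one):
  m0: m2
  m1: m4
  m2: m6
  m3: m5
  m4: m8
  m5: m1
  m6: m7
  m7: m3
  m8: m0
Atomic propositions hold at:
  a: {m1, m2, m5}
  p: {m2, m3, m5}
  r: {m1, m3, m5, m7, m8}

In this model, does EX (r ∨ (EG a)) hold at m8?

EG a: greatest fixpoint, start Z0 = {m1, m2, m5}, keep only states in Sat with some successor in Z. Z1 = {m5}; Z2 = ∅; fixed.
Sat(EG a) = ∅
Sat(r ∨ (EG a)) = {m1, m3, m5, m7, m8}
Sat(EX (r ∨ (EG a))) = {s : some successor in {m1, m3, m5, m7, m8}} = {m3, m4, m5, m6, m7}
m8 ∉ Sat(EX (r ∨ (EG a))) = {m3, m4, m5, m6, m7}, so the formula does not hold at m8.

No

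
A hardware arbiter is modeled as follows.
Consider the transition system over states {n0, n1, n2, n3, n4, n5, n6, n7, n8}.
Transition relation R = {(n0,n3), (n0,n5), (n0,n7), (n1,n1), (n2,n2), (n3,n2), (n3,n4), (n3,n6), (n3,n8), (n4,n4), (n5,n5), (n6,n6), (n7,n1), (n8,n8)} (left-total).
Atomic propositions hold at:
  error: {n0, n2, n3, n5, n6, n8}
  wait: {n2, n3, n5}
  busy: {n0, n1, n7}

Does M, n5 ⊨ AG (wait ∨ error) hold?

Yes

Sat(wait ∨ error) = {n0, n2, n3, n5, n6, n8}
AG (wait ∨ error): greatest fixpoint, start Z0 = {n0, n2, n3, n5, n6, n8}, keep only states in Sat with every successor in Z. Z1 = {n2, n5, n6, n8}; fixed.
Sat(AG (wait ∨ error)) = {n2, n5, n6, n8}
n5 ∈ Sat(AG (wait ∨ error)) = {n2, n5, n6, n8}, so the formula holds at n5.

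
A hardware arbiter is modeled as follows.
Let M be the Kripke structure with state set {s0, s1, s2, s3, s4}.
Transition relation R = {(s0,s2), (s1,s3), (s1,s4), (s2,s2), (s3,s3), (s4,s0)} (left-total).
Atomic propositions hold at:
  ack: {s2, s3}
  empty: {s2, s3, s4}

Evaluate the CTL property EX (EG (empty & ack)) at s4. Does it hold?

Sat(empty & ack) = {s2, s3}
EG (empty & ack): greatest fixpoint, start Z0 = {s2, s3}, keep only states in Sat with some successor in Z. Already a fixed point.
Sat(EG (empty & ack)) = {s2, s3}
Sat(EX (EG (empty & ack))) = {s : some successor in {s2, s3}} = {s0, s1, s2, s3}
s4 ∉ Sat(EX (EG (empty & ack))) = {s0, s1, s2, s3}, so the formula does not hold at s4.

No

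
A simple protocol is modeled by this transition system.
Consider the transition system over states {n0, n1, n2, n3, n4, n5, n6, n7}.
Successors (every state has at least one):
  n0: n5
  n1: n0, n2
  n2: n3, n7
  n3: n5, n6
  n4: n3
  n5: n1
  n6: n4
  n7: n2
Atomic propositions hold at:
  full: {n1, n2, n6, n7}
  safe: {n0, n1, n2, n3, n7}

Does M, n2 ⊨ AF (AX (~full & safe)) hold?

No

Sat(~full) = {n0, n3, n4, n5}
Sat(~full & safe) = {n0, n3}
Sat(AX (~full & safe)) = {s : every successor in {n0, n3}} = {n4}
AF (AX (~full & safe)): least fixpoint, start Z0 = {n4}, add states with every successor in Z. Z1 = {n4, n6}; fixed.
Sat(AF (AX (~full & safe))) = {n4, n6}
n2 ∉ Sat(AF (AX (~full & safe))) = {n4, n6}, so the formula does not hold at n2.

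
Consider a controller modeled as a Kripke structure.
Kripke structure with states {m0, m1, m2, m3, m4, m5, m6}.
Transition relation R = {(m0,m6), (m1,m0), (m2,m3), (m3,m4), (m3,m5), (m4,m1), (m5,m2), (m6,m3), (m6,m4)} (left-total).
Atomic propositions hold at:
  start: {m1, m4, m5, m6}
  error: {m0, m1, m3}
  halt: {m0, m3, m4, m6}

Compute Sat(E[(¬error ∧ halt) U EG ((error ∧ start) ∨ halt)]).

Sat(¬error) = {m2, m4, m5, m6}
Sat(¬error ∧ halt) = {m4, m6}
Sat(error ∧ start) = {m1}
Sat((error ∧ start) ∨ halt) = {m0, m1, m3, m4, m6}
EG ((error ∧ start) ∨ halt): greatest fixpoint, start Z0 = {m0, m1, m3, m4, m6}, keep only states in Sat with some successor in Z. Already a fixed point.
Sat(EG ((error ∧ start) ∨ halt)) = {m0, m1, m3, m4, m6}
E[(¬error ∧ halt) U EG ((error ∧ start) ∨ halt)]: least fixpoint, start Z0 = Sat(EG ((error ∧ start) ∨ halt)) = {m0, m1, m3, m4, m6}, add states in Sat(¬error ∧ halt) with some successor in Z. Already a fixed point.
Sat(E[(¬error ∧ halt) U EG ((error ∧ start) ∨ halt)]) = {m0, m1, m3, m4, m6}

{m0, m1, m3, m4, m6}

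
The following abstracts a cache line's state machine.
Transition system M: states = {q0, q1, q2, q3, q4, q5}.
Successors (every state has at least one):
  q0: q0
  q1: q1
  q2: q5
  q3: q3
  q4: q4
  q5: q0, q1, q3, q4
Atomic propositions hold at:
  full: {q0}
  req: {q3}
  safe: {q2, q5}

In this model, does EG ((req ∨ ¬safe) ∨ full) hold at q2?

No

Sat(¬safe) = {q0, q1, q3, q4}
Sat(req ∨ ¬safe) = {q0, q1, q3, q4}
Sat((req ∨ ¬safe) ∨ full) = {q0, q1, q3, q4}
EG ((req ∨ ¬safe) ∨ full): greatest fixpoint, start Z0 = {q0, q1, q3, q4}, keep only states in Sat with some successor in Z. Already a fixed point.
Sat(EG ((req ∨ ¬safe) ∨ full)) = {q0, q1, q3, q4}
q2 ∉ Sat(EG ((req ∨ ¬safe) ∨ full)) = {q0, q1, q3, q4}, so the formula does not hold at q2.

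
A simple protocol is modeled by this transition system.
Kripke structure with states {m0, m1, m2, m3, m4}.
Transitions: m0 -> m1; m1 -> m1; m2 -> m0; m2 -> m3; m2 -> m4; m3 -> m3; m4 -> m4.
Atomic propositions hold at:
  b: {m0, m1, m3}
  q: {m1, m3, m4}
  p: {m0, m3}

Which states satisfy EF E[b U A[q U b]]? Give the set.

{m0, m1, m2, m3}

A[q U b]: least fixpoint, start Z0 = Sat(b) = {m0, m1, m3}, add states in Sat(q) with every successor in Z. Already a fixed point.
Sat(A[q U b]) = {m0, m1, m3}
E[b U A[q U b]]: least fixpoint, start Z0 = Sat(A[q U b]) = {m0, m1, m3}, add states in Sat(b) with some successor in Z. Already a fixed point.
Sat(E[b U A[q U b]]) = {m0, m1, m3}
EF E[b U A[q U b]]: least fixpoint, start Z0 = {m0, m1, m3}, add states with some successor in Z. Z1 = {m0, m1, m2, m3}; fixed.
Sat(EF E[b U A[q U b]]) = {m0, m1, m2, m3}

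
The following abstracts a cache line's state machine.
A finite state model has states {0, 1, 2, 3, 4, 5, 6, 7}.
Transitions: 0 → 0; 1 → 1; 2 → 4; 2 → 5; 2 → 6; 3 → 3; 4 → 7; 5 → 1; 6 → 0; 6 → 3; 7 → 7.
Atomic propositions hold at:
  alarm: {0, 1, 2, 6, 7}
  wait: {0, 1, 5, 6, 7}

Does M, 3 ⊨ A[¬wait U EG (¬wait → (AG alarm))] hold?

No

Sat(¬wait) = {2, 3, 4}
AG alarm: greatest fixpoint, start Z0 = {0, 1, 2, 6, 7}, keep only states in Sat with every successor in Z. Z1 = {0, 1, 7}; fixed.
Sat(AG alarm) = {0, 1, 7}
Sat(¬wait → (AG alarm)) = {0, 1, 5, 6, 7}
EG (¬wait → (AG alarm)): greatest fixpoint, start Z0 = {0, 1, 5, 6, 7}, keep only states in Sat with some successor in Z. Already a fixed point.
Sat(EG (¬wait → (AG alarm))) = {0, 1, 5, 6, 7}
A[¬wait U EG (¬wait → (AG alarm))]: least fixpoint, start Z0 = Sat(EG (¬wait → (AG alarm))) = {0, 1, 5, 6, 7}, add states in Sat(¬wait) with every successor in Z. Z1 = {0, 1, 4, 5, 6, 7}; Z2 = {0, 1, 2, 4, 5, 6, 7}; fixed.
Sat(A[¬wait U EG (¬wait → (AG alarm))]) = {0, 1, 2, 4, 5, 6, 7}
3 ∉ Sat(A[¬wait U EG (¬wait → (AG alarm))]) = {0, 1, 2, 4, 5, 6, 7}, so the formula does not hold at 3.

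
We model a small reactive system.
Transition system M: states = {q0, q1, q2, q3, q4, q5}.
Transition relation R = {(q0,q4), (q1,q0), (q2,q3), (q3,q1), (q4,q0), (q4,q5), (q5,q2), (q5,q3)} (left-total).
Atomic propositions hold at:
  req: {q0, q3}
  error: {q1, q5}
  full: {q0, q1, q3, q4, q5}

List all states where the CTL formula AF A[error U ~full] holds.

Sat(~full) = {q2}
A[error U ~full]: least fixpoint, start Z0 = Sat(~full) = {q2}, add states in Sat(error) with every successor in Z. Already a fixed point.
Sat(A[error U ~full]) = {q2}
AF A[error U ~full]: least fixpoint, start Z0 = {q2}, add states with every successor in Z. Already a fixed point.
Sat(AF A[error U ~full]) = {q2}

{q2}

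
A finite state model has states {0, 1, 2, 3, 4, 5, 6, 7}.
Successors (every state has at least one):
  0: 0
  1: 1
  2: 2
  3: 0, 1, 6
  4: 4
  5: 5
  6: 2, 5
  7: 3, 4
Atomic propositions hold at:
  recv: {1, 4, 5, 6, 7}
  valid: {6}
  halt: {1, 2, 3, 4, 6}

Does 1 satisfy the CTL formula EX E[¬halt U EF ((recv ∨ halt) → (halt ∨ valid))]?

Sat(¬halt) = {0, 5, 7}
Sat(recv ∨ halt) = {1, 2, 3, 4, 5, 6, 7}
Sat(halt ∨ valid) = {1, 2, 3, 4, 6}
Sat((recv ∨ halt) → (halt ∨ valid)) = {0, 1, 2, 3, 4, 6}
EF ((recv ∨ halt) → (halt ∨ valid)): least fixpoint, start Z0 = {0, 1, 2, 3, 4, 6}, add states with some successor in Z. Z1 = {0, 1, 2, 3, 4, 6, 7}; fixed.
Sat(EF ((recv ∨ halt) → (halt ∨ valid))) = {0, 1, 2, 3, 4, 6, 7}
E[¬halt U EF ((recv ∨ halt) → (halt ∨ valid))]: least fixpoint, start Z0 = Sat(EF ((recv ∨ halt) → (halt ∨ valid))) = {0, 1, 2, 3, 4, 6, 7}, add states in Sat(¬halt) with some successor in Z. Already a fixed point.
Sat(E[¬halt U EF ((recv ∨ halt) → (halt ∨ valid))]) = {0, 1, 2, 3, 4, 6, 7}
Sat(EX E[¬halt U EF ((recv ∨ halt) → (halt ∨ valid))]) = {s : some successor in {0, 1, 2, 3, 4, 6, 7}} = {0, 1, 2, 3, 4, 6, 7}
1 ∈ Sat(EX E[¬halt U EF ((recv ∨ halt) → (halt ∨ valid))]) = {0, 1, 2, 3, 4, 6, 7}, so the formula holds at 1.

Yes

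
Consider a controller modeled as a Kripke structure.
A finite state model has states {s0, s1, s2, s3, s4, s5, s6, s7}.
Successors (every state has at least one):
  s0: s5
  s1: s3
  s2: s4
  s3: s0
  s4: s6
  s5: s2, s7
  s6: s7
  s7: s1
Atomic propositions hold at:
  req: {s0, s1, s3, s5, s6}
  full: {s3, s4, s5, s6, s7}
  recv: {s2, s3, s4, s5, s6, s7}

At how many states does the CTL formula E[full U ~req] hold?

Sat(~req) = {s2, s4, s7}
E[full U ~req]: least fixpoint, start Z0 = Sat(~req) = {s2, s4, s7}, add states in Sat(full) with some successor in Z. Z1 = {s2, s4, s5, s6, s7}; fixed.
Sat(E[full U ~req]) = {s2, s4, s5, s6, s7}
|Sat(E[full U ~req])| = |{s2, s4, s5, s6, s7}| = 5.

5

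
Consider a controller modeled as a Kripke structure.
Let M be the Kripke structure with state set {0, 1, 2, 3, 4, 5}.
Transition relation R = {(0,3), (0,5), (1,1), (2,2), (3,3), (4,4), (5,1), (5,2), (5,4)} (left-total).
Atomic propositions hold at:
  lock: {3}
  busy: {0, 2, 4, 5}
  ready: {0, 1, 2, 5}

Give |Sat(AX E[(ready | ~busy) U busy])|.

Sat(~busy) = {1, 3}
Sat(ready | ~busy) = {0, 1, 2, 3, 5}
E[(ready | ~busy) U busy]: least fixpoint, start Z0 = Sat(busy) = {0, 2, 4, 5}, add states in Sat(ready | ~busy) with some successor in Z. Already a fixed point.
Sat(E[(ready | ~busy) U busy]) = {0, 2, 4, 5}
Sat(AX E[(ready | ~busy) U busy]) = {s : every successor in {0, 2, 4, 5}} = {2, 4}
|Sat(AX E[(ready | ~busy) U busy])| = |{2, 4}| = 2.

2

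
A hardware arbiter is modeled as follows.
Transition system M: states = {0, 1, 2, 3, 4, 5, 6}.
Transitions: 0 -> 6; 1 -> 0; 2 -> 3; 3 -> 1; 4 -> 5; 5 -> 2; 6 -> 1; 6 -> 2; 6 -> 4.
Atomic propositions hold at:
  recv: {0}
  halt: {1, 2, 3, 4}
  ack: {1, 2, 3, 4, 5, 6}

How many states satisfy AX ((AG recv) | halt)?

AG recv: greatest fixpoint, start Z0 = {0}, keep only states in Sat with every successor in Z. Z1 = ∅; fixed.
Sat(AG recv) = ∅
Sat((AG recv) | halt) = {1, 2, 3, 4}
Sat(AX ((AG recv) | halt)) = {s : every successor in {1, 2, 3, 4}} = {2, 3, 5, 6}
|Sat(AX ((AG recv) | halt))| = |{2, 3, 5, 6}| = 4.

4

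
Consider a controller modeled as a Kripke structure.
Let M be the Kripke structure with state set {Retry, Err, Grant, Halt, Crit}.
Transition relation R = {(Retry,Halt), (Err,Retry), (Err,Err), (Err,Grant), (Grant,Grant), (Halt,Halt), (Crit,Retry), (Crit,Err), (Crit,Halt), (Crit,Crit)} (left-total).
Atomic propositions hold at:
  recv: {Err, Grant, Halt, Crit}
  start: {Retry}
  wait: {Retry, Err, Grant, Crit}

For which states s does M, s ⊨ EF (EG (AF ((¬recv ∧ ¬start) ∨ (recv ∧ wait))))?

Sat(¬recv) = {Retry}
Sat(¬start) = {Err, Grant, Halt, Crit}
Sat(¬recv ∧ ¬start) = ∅
Sat(recv ∧ wait) = {Err, Grant, Crit}
Sat((¬recv ∧ ¬start) ∨ (recv ∧ wait)) = {Err, Grant, Crit}
AF ((¬recv ∧ ¬start) ∨ (recv ∧ wait)): least fixpoint, start Z0 = {Err, Grant, Crit}, add states with every successor in Z. Already a fixed point.
Sat(AF ((¬recv ∧ ¬start) ∨ (recv ∧ wait))) = {Err, Grant, Crit}
EG (AF ((¬recv ∧ ¬start) ∨ (recv ∧ wait))): greatest fixpoint, start Z0 = {Err, Grant, Crit}, keep only states in Sat with some successor in Z. Already a fixed point.
Sat(EG (AF ((¬recv ∧ ¬start) ∨ (recv ∧ wait)))) = {Err, Grant, Crit}
EF (EG (AF ((¬recv ∧ ¬start) ∨ (recv ∧ wait)))): least fixpoint, start Z0 = {Err, Grant, Crit}, add states with some successor in Z. Already a fixed point.
Sat(EF (EG (AF ((¬recv ∧ ¬start) ∨ (recv ∧ wait))))) = {Err, Grant, Crit}

{Err, Grant, Crit}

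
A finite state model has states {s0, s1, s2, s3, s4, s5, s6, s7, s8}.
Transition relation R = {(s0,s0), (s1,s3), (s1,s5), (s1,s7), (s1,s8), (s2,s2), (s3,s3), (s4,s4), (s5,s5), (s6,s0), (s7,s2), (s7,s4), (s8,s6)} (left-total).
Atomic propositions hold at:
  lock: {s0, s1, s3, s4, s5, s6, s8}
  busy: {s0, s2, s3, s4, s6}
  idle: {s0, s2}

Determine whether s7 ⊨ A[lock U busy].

A[lock U busy]: least fixpoint, start Z0 = Sat(busy) = {s0, s2, s3, s4, s6}, add states in Sat(lock) with every successor in Z. Z1 = {s0, s2, s3, s4, s6, s8}; fixed.
Sat(A[lock U busy]) = {s0, s2, s3, s4, s6, s8}
s7 ∉ Sat(A[lock U busy]) = {s0, s2, s3, s4, s6, s8}, so the formula does not hold at s7.

No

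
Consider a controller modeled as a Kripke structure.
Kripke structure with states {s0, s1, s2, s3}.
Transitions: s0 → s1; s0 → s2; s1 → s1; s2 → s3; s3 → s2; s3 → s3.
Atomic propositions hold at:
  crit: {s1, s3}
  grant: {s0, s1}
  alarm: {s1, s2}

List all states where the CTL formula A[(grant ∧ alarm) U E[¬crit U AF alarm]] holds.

Sat(grant ∧ alarm) = {s1}
Sat(¬crit) = {s0, s2}
AF alarm: least fixpoint, start Z0 = {s1, s2}, add states with every successor in Z. Z1 = {s0, s1, s2}; fixed.
Sat(AF alarm) = {s0, s1, s2}
E[¬crit U AF alarm]: least fixpoint, start Z0 = Sat(AF alarm) = {s0, s1, s2}, add states in Sat(¬crit) with some successor in Z. Already a fixed point.
Sat(E[¬crit U AF alarm]) = {s0, s1, s2}
A[(grant ∧ alarm) U E[¬crit U AF alarm]]: least fixpoint, start Z0 = Sat(E[¬crit U AF alarm]) = {s0, s1, s2}, add states in Sat(grant ∧ alarm) with every successor in Z. Already a fixed point.
Sat(A[(grant ∧ alarm) U E[¬crit U AF alarm]]) = {s0, s1, s2}

{s0, s1, s2}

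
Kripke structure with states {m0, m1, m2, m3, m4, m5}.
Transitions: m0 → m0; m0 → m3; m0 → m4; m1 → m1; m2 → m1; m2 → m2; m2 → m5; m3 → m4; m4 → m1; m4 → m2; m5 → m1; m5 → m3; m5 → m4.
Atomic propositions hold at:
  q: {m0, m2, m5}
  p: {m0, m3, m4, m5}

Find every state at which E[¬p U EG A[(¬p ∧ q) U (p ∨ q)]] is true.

Sat(¬p) = {m1, m2}
Sat(¬p ∧ q) = {m2}
Sat(p ∨ q) = {m0, m2, m3, m4, m5}
A[(¬p ∧ q) U (p ∨ q)]: least fixpoint, start Z0 = Sat((p ∨ q)) = {m0, m2, m3, m4, m5}, add states in Sat(¬p ∧ q) with every successor in Z. Already a fixed point.
Sat(A[(¬p ∧ q) U (p ∨ q)]) = {m0, m2, m3, m4, m5}
EG A[(¬p ∧ q) U (p ∨ q)]: greatest fixpoint, start Z0 = {m0, m2, m3, m4, m5}, keep only states in Sat with some successor in Z. Already a fixed point.
Sat(EG A[(¬p ∧ q) U (p ∨ q)]) = {m0, m2, m3, m4, m5}
E[¬p U EG A[(¬p ∧ q) U (p ∨ q)]]: least fixpoint, start Z0 = Sat(EG A[(¬p ∧ q) U (p ∨ q)]) = {m0, m2, m3, m4, m5}, add states in Sat(¬p) with some successor in Z. Already a fixed point.
Sat(E[¬p U EG A[(¬p ∧ q) U (p ∨ q)]]) = {m0, m2, m3, m4, m5}

{m0, m2, m3, m4, m5}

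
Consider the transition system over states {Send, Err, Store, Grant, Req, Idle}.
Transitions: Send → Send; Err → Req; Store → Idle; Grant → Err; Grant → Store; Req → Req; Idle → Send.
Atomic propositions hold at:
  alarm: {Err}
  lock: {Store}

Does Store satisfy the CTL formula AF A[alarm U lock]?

Yes

A[alarm U lock]: least fixpoint, start Z0 = Sat(lock) = {Store}, add states in Sat(alarm) with every successor in Z. Already a fixed point.
Sat(A[alarm U lock]) = {Store}
AF A[alarm U lock]: least fixpoint, start Z0 = {Store}, add states with every successor in Z. Already a fixed point.
Sat(AF A[alarm U lock]) = {Store}
Store ∈ Sat(AF A[alarm U lock]) = {Store}, so the formula holds at Store.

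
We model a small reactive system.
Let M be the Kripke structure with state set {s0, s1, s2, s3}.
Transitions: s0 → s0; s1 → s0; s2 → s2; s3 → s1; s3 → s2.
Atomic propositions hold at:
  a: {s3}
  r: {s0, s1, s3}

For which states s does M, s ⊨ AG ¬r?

Sat(¬r) = {s2}
AG ¬r: greatest fixpoint, start Z0 = {s2}, keep only states in Sat with every successor in Z. Already a fixed point.
Sat(AG ¬r) = {s2}

{s2}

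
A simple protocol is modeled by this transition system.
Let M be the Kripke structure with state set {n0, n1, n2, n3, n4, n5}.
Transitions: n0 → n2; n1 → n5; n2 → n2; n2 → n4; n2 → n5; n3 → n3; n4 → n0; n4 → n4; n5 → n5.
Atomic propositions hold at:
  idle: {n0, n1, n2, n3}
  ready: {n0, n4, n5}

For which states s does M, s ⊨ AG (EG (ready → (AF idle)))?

{n3}

AF idle: least fixpoint, start Z0 = {n0, n1, n2, n3}, add states with every successor in Z. Already a fixed point.
Sat(AF idle) = {n0, n1, n2, n3}
Sat(ready → (AF idle)) = {n0, n1, n2, n3}
EG (ready → (AF idle)): greatest fixpoint, start Z0 = {n0, n1, n2, n3}, keep only states in Sat with some successor in Z. Z1 = {n0, n2, n3}; fixed.
Sat(EG (ready → (AF idle))) = {n0, n2, n3}
AG (EG (ready → (AF idle))): greatest fixpoint, start Z0 = {n0, n2, n3}, keep only states in Sat with every successor in Z. Z1 = {n0, n3}; Z2 = {n3}; fixed.
Sat(AG (EG (ready → (AF idle)))) = {n3}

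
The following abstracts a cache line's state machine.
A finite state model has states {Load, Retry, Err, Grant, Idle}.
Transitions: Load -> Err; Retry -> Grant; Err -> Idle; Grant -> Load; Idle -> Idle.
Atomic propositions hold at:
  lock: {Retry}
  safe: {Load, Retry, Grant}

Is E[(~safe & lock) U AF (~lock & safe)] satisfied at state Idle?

Sat(~safe) = {Err, Idle}
Sat(~safe & lock) = ∅
Sat(~lock) = {Load, Err, Grant, Idle}
Sat(~lock & safe) = {Load, Grant}
AF (~lock & safe): least fixpoint, start Z0 = {Load, Grant}, add states with every successor in Z. Z1 = {Load, Retry, Grant}; fixed.
Sat(AF (~lock & safe)) = {Load, Retry, Grant}
E[(~safe & lock) U AF (~lock & safe)]: least fixpoint, start Z0 = Sat(AF (~lock & safe)) = {Load, Retry, Grant}, add states in Sat(~safe & lock) with some successor in Z. Already a fixed point.
Sat(E[(~safe & lock) U AF (~lock & safe)]) = {Load, Retry, Grant}
Idle ∉ Sat(E[(~safe & lock) U AF (~lock & safe)]) = {Load, Retry, Grant}, so the formula does not hold at Idle.

No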